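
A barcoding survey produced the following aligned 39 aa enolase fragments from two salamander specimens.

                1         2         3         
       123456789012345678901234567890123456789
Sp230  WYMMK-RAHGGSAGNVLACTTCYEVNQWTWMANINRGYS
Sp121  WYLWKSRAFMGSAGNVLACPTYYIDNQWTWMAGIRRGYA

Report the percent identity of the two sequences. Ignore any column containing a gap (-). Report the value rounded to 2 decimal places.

Excluding the 1 gap column leaves 38 comparable sites.
The sequences differ at positions 3 (M/L), 4 (M/W), 9 (H/F), 10 (G/M), 20 (T/P), 22 (C/Y), 24 (E/I), 25 (V/D), 33 (N/G), 35 (N/R), 39 (S/A).
27 of the 38 comparable sites match, so the percent identity is 27/38 × 100 = 71.05%.

71.05%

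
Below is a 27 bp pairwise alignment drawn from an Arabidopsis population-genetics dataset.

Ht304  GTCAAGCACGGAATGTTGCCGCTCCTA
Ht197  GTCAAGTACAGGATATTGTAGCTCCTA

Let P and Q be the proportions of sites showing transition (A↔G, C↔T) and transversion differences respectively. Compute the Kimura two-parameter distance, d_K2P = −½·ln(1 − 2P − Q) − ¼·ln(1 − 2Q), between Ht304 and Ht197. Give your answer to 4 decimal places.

0.2809

The sequences differ at positions 7 (C/T, transition), 10 (G/A, transition), 12 (A/G, transition), 15 (G/A, transition), 19 (C/T, transition), 20 (C/A, transversion).
Of the 6 differences, 5 transitions and 1 transversion over 27 sites: P = 5/27 = 0.185185, Q = 1/27 = 0.037037.
d = −0.5·ln(0.592593) − 0.25·ln(0.925926) = −0.5·(-0.523247) − 0.25·(-0.076961) = 0.2809.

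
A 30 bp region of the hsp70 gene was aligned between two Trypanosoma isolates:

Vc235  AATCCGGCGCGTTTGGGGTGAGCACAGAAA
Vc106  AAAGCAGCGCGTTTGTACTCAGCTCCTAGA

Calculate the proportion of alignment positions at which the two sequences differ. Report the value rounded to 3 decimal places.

0.367

The sequences differ at positions 3 (T/A), 4 (C/G), 6 (G/A), 16 (G/T), 17 (G/A), 18 (G/C), 20 (G/C), 24 (A/T), 26 (A/C), 27 (G/T), 29 (A/G).
There are 11 differences over 30 sites, so p = 11/30 = 0.367.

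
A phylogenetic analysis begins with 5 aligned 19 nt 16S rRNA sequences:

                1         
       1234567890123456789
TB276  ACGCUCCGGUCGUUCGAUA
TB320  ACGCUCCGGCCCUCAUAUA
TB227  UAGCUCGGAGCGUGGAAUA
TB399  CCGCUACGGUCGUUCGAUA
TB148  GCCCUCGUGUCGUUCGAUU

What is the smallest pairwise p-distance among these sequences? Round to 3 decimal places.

0.105

Pairwise Hamming distances:
  TB276 vs TB320: 5
  TB276 vs TB227: 8
  TB276 vs TB399: 2
  TB276 vs TB148: 5
  TB320 vs TB227: 9
  TB320 vs TB399: 7
  TB320 vs TB148: 10
  TB227 vs TB399: 9
  TB227 vs TB148: 10
  TB399 vs TB148: 6
The smallest is 2 mismatches, between TB276 and TB399; p = 2/19 = 0.105.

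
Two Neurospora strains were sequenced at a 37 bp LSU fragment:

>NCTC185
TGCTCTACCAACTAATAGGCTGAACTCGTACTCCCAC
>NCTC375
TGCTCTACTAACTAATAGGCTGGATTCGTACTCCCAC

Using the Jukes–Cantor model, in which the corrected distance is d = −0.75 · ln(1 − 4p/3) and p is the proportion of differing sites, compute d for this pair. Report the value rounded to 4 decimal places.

Differing sites — 9:C/T; 23:A/G; 25:C/T.
p = 3/37 = 0.081081.
d = −0.75 · ln(1 − (4/3)·0.081081) = −0.75 · ln(0.891892) = −0.75 · (-0.114410) = 0.0858.

0.0858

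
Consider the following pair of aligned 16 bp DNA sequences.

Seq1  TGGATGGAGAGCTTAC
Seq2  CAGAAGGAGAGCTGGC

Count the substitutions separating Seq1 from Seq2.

The sequences differ at positions 1 (T/C), 2 (G/A), 5 (T/A), 14 (T/G), 15 (A/G).
That gives 5 mismatches out of 16 aligned sites, so the Hamming distance is 5.

5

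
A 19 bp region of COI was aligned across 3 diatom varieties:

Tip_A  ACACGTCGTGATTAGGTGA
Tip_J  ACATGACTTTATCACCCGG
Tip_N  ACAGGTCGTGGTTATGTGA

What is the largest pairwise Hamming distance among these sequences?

Pairwise Hamming distances:
  Tip_A vs Tip_J: 9
  Tip_A vs Tip_N: 3
  Tip_J vs Tip_N: 10
The largest is 10, between Tip_J and Tip_N.

10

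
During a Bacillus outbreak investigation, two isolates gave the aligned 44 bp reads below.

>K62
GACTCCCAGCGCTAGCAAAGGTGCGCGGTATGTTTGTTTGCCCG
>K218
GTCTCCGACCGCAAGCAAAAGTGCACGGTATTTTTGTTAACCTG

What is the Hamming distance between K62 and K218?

Mismatches occur at site 2 (A↔T), site 7 (C↔G), site 9 (G↔C), site 13 (T↔A), site 20 (G↔A), site 25 (G↔A), site 32 (G↔T), site 39 (T↔A), site 40 (G↔A), site 43 (C↔T).
That gives 10 mismatches out of 44 aligned sites, so the Hamming distance is 10.

10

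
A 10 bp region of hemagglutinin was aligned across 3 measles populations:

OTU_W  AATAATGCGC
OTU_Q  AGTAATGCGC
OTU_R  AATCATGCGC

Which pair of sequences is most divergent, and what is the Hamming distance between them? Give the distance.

Pairwise Hamming distances:
  OTU_W vs OTU_Q: 1
  OTU_W vs OTU_R: 1
  OTU_Q vs OTU_R: 2
The largest is 2, between OTU_Q and OTU_R.

2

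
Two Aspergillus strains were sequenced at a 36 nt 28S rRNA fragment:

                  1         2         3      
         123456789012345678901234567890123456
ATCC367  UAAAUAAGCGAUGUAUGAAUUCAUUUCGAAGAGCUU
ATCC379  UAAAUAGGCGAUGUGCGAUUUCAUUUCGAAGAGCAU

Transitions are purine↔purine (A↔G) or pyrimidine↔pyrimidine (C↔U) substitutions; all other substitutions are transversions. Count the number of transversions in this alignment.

2

Mismatches occur at site 7 (A/G, transition), site 15 (A/G, transition), site 16 (U/C, transition), site 19 (A/U, transversion), site 35 (U/A, transversion).
Of the 5 differences, 3 transitions and 2 transversions, so the answer is 2.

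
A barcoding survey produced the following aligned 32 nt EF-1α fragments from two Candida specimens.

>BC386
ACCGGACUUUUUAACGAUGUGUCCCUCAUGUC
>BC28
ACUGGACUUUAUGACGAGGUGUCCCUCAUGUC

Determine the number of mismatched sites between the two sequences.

4

Differing sites — 3:C/U; 11:U/A; 13:A/G; 18:U/G.
That gives 4 mismatches out of 32 aligned sites, so the Hamming distance is 4.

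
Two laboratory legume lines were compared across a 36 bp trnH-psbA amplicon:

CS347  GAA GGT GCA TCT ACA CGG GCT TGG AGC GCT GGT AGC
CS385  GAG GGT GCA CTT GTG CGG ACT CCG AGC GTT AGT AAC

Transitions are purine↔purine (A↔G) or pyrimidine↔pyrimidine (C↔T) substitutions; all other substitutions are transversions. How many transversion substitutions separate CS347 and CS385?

Differing sites — 3:A/G (Ti); 10:T/C (Ti); 11:C/T (Ti); 13:A/G (Ti); 14:C/T (Ti); 15:A/G (Ti); 19:G/A (Ti); 22:T/C (Ti); 23:G/C (Tv); 29:C/T (Ti); 31:G/A (Ti); 35:G/A (Ti).
Of the 12 differences, 11 transitions and 1 transversion, so the answer is 1.

1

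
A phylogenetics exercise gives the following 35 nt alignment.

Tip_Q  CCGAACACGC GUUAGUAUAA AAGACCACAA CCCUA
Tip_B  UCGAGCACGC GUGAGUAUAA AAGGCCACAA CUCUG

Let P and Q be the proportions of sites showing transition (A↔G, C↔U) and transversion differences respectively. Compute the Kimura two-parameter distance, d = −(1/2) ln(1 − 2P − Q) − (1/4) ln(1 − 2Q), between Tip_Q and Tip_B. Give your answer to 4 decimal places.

0.2034

Mismatches occur at site 1 (C↔U, transition), site 5 (A↔G, transition), site 13 (U↔G, transversion), site 24 (A↔G, transition), site 32 (C↔U, transition), site 35 (A↔G, transition).
Of the 6 differences, 5 transitions and 1 transversion over 35 sites: P = 5/35 = 0.142857, Q = 1/35 = 0.028571.
d = −0.5·ln(0.685715) − 0.25·ln(0.942858) = −0.5·(-0.377293) − 0.25·(-0.058840) = 0.2034.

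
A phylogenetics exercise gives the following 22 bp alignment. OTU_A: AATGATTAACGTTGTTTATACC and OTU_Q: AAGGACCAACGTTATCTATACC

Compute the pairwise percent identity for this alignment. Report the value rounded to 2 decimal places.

77.27%

Differing sites — 3:T/G; 6:T/C; 7:T/C; 14:G/A; 16:T/C.
17 of the 22 sites match, so the percent identity is 17/22 × 100 = 77.27%.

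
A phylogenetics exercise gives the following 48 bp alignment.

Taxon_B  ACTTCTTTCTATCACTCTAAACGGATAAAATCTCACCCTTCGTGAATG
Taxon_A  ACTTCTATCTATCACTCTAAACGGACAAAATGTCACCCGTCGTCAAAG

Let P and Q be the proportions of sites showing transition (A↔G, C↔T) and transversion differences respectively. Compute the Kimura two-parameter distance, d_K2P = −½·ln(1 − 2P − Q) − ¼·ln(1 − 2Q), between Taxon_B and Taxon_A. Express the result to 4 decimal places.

0.1372

Differing sites — 7:T/A (Tv); 26:T/C (Ti); 32:C/G (Tv); 39:T/G (Tv); 44:G/C (Tv); 47:T/A (Tv).
Of the 6 differences, 1 transition and 5 transversions over 48 sites: P = 1/48 = 0.020833, Q = 5/48 = 0.104167.
d = −0.5·ln(0.854167) − 0.25·ln(0.791666) = −0.5·(-0.157629) − 0.25·(-0.233616) = 0.1372.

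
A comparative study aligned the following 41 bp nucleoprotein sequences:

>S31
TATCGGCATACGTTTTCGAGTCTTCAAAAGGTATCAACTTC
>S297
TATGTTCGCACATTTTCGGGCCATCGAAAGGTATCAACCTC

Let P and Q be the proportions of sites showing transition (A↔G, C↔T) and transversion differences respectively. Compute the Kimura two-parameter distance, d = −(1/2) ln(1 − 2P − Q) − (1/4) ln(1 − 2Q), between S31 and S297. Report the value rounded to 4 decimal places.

The sequences differ at positions 4 (C/G, transversion), 5 (G/T, transversion), 6 (G/T, transversion), 8 (A/G, transition), 9 (T/C, transition), 12 (G/A, transition), 19 (A/G, transition), 21 (T/C, transition), 23 (T/A, transversion), 26 (A/G, transition), 39 (T/C, transition).
Of the 11 differences, 7 transitions and 4 transversions over 41 sites: P = 7/41 = 0.170732, Q = 4/41 = 0.097561.
d = −0.5·ln(0.560975) − 0.25·ln(0.804878) = −0.5·(-0.578079) − 0.25·(-0.217065) = 0.3433.

0.3433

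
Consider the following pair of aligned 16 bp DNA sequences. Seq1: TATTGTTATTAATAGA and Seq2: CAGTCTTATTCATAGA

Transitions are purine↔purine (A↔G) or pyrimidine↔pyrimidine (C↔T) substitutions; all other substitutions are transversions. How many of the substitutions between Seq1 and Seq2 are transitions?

1

The sequences differ at positions 1 (T/C, transition), 3 (T/G, transversion), 5 (G/C, transversion), 11 (A/C, transversion).
Of the 4 differences, 1 transition and 3 transversions, so the answer is 1.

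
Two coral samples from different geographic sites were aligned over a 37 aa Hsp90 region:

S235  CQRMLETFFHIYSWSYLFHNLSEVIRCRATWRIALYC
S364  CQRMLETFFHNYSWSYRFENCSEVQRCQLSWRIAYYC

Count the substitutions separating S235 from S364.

Differing sites — 11:I/N; 17:L/R; 19:H/E; 21:L/C; 25:I/Q; 28:R/Q; 29:A/L; 30:T/S; 35:L/Y.
That gives 9 mismatches out of 37 aligned sites, so the Hamming distance is 9.

9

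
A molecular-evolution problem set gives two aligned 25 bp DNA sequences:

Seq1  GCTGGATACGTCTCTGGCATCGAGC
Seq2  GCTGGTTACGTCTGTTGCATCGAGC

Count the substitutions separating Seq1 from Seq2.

Differing sites — 6:A/T; 14:C/G; 16:G/T.
That gives 3 mismatches out of 25 aligned sites, so the Hamming distance is 3.

3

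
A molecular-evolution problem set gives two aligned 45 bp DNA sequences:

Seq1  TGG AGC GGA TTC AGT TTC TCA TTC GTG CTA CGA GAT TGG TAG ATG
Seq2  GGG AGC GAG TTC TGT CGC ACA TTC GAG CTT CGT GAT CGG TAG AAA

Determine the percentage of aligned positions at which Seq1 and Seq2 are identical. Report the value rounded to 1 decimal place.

71.1%

Mismatches occur at site 1 (T↔G), site 8 (G↔A), site 9 (A↔G), site 13 (A↔T), site 16 (T↔C), site 17 (T↔G), site 19 (T↔A), site 26 (T↔A), site 30 (A↔T), site 33 (A↔T), site 37 (T↔C), site 44 (T↔A), site 45 (G↔A).
32 of the 45 sites match, so the percent identity is 32/45 × 100 = 71.1%.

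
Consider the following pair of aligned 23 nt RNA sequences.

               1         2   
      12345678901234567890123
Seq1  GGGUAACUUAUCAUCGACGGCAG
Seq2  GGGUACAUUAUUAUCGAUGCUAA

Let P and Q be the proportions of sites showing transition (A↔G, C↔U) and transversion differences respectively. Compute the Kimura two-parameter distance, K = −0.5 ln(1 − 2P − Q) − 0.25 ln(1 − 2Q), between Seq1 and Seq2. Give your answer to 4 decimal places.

0.4009

Mismatches occur at site 6 (A/C, transversion), site 7 (C/A, transversion), site 12 (C/U, transition), site 18 (C/U, transition), site 20 (G/C, transversion), site 21 (C/U, transition), site 23 (G/A, transition).
Of the 7 differences, 4 transitions and 3 transversions over 23 sites: P = 4/23 = 0.173913, Q = 3/23 = 0.130435.
d = −0.5·ln(0.521739) − 0.25·ln(0.739130) = −0.5·(-0.650588) − 0.25·(-0.302281) = 0.4009.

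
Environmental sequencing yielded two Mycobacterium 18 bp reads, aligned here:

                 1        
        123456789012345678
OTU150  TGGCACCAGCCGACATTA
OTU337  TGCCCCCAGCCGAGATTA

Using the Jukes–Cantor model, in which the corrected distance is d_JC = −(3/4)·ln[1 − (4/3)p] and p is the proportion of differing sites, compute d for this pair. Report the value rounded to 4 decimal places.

Differing sites — 3:G/C; 5:A/C; 14:C/G.
p = 3/18 = 0.166667.
d = −0.75 · ln(1 − (4/3)·0.166667) = −0.75 · ln(0.777777) = −0.75 · (-0.251315) = 0.1885.

0.1885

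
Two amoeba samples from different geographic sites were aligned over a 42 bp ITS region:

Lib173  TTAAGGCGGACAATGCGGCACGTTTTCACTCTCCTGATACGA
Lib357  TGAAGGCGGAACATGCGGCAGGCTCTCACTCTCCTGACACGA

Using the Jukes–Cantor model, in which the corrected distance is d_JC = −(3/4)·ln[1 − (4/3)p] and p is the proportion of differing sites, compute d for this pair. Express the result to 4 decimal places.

0.1885

Differing sites — 2:T/G; 11:C/A; 12:A/C; 21:C/G; 23:T/C; 25:T/C; 38:T/C.
p = 7/42 = 0.166667.
d = −0.75 · ln(1 − (4/3)·0.166667) = −0.75 · ln(0.777777) = −0.75 · (-0.251315) = 0.1885.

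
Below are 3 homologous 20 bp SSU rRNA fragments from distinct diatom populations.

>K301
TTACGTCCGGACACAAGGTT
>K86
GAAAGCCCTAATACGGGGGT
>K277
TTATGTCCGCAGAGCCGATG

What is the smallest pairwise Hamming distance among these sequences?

8

Pairwise Hamming distances:
  K301 vs K86: 10
  K301 vs K277: 8
  K86 vs K277: 13
The smallest is 8, between K301 and K277.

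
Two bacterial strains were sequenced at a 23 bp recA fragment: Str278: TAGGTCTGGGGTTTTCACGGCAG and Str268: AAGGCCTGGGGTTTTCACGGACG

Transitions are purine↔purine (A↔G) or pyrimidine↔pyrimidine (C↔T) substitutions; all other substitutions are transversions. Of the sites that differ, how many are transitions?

1

Differing sites — 1:T/A (Tv); 5:T/C (Ti); 21:C/A (Tv); 22:A/C (Tv).
Of the 4 differences, 1 transition and 3 transversions, so the answer is 1.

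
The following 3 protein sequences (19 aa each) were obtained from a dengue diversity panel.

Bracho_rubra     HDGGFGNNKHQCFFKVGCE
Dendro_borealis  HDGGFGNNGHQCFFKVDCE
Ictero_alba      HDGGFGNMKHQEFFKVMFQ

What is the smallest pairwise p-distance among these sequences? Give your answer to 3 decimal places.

Pairwise Hamming distances:
  Bracho_rubra vs Dendro_borealis: 2
  Bracho_rubra vs Ictero_alba: 5
  Dendro_borealis vs Ictero_alba: 6
The smallest is 2 mismatches, between Bracho_rubra and Dendro_borealis; p = 2/19 = 0.105.

0.105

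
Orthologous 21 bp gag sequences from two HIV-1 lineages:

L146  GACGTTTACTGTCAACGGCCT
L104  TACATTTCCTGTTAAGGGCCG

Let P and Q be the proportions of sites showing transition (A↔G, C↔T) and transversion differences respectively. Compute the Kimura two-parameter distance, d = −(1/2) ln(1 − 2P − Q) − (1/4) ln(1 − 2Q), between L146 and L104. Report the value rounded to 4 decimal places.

0.3597

Mismatches occur at site 1 (G↔T, transversion), site 4 (G↔A, transition), site 8 (A↔C, transversion), site 13 (C↔T, transition), site 16 (C↔G, transversion), site 21 (T↔G, transversion).
Of the 6 differences, 2 transitions and 4 transversions over 21 sites: P = 2/21 = 0.095238, Q = 4/21 = 0.190476.
d = −0.5·ln(0.619048) − 0.25·ln(0.619048) = −0.5·(-0.479572) − 0.25·(-0.479572) = 0.3597.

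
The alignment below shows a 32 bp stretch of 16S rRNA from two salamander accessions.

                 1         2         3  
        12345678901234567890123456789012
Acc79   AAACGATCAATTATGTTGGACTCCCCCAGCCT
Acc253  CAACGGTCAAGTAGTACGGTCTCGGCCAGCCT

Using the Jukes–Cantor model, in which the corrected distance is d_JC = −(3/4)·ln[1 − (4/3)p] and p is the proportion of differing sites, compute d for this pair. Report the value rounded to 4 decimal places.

Mismatches occur at site 1 (A/C), site 6 (A/G), site 11 (T/G), site 14 (T/G), site 15 (G/T), site 16 (T/A), site 17 (T/C), site 20 (A/T), site 24 (C/G), site 25 (C/G).
p = 10/32 = 0.312500.
d = −0.75 · ln(1 − (4/3)·0.312500) = −0.75 · ln(0.583333) = −0.75 · (-0.538997) = 0.4042.

0.4042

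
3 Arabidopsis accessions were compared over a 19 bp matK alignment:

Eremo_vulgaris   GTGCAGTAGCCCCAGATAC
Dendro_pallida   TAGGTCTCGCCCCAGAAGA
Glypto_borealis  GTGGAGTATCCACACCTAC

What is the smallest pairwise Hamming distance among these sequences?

Pairwise Hamming distances:
  Eremo_vulgaris vs Dendro_pallida: 9
  Eremo_vulgaris vs Glypto_borealis: 5
  Dendro_pallida vs Glypto_borealis: 12
The smallest is 5, between Eremo_vulgaris and Glypto_borealis.

5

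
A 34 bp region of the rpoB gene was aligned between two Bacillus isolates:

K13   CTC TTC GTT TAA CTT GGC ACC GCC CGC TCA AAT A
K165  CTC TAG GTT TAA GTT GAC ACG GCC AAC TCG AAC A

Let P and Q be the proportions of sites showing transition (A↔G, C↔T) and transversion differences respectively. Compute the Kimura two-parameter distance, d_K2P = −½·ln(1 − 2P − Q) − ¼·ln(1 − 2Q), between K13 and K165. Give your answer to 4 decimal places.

Differing sites — 5:T/A (Tv); 6:C/G (Tv); 13:C/G (Tv); 17:G/A (Ti); 21:C/G (Tv); 25:C/A (Tv); 26:G/A (Ti); 30:A/G (Ti); 33:T/C (Ti).
Of the 9 differences, 4 transitions and 5 transversions over 34 sites: P = 4/34 = 0.117647, Q = 5/34 = 0.147059.
d = −0.5·ln(0.617647) − 0.25·ln(0.705882) = −0.5·(-0.481838) − 0.25·(-0.348307) = 0.3280.

0.3280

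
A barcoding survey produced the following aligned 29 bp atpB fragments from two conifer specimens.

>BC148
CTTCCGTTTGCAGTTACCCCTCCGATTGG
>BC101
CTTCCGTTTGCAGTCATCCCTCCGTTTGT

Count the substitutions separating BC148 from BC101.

Differing sites — 15:T/C; 17:C/T; 25:A/T; 29:G/T.
That gives 4 mismatches out of 29 aligned sites, so the Hamming distance is 4.

4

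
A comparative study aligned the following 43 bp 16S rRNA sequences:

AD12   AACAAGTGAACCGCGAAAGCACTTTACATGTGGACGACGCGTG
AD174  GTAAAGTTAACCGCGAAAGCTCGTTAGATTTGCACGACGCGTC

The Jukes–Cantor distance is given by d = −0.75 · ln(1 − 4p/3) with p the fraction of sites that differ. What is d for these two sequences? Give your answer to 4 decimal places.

0.2784

The sequences differ at positions 1 (A/G), 2 (A/T), 3 (C/A), 8 (G/T), 21 (A/T), 23 (T/G), 27 (C/G), 30 (G/T), 33 (G/C), 43 (G/C).
p = 10/43 = 0.232558.
d = −0.75 · ln(1 − (4/3)·0.232558) = −0.75 · ln(0.689923) = −0.75 · (-0.371175) = 0.2784.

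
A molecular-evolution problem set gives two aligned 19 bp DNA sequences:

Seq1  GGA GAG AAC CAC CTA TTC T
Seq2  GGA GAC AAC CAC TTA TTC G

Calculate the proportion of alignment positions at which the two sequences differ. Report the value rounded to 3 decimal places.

0.158

Differing sites — 6:G/C; 13:C/T; 19:T/G.
There are 3 differences over 19 sites, so p = 3/19 = 0.158.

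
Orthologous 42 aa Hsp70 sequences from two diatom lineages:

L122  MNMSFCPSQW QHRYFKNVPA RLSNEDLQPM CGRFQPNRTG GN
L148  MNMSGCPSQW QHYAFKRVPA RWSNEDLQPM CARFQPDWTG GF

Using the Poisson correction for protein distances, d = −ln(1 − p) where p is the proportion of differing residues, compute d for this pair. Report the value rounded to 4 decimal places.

Mismatches occur at site 5 (F↔G), site 13 (R↔Y), site 14 (Y↔A), site 17 (N↔R), site 22 (L↔W), site 32 (G↔A), site 37 (N↔D), site 38 (R↔W), site 42 (N↔F).
p = 9/42 = 0.214286.
d = −ln(1 − 0.214286) = −ln(0.785714) = 0.2412.

0.2412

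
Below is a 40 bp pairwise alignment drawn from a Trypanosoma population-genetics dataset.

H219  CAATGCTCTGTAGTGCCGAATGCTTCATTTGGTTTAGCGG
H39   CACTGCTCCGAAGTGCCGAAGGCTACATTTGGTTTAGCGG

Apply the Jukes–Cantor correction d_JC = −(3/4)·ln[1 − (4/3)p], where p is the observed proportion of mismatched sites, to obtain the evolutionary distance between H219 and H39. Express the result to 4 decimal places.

0.1367

Mismatches occur at site 3 (A↔C), site 9 (T↔C), site 11 (T↔A), site 21 (T↔G), site 25 (T↔A).
p = 5/40 = 0.125000.
d = −0.75 · ln(1 − (4/3)·0.125000) = −0.75 · ln(0.833333) = −0.75 · (-0.182322) = 0.1367.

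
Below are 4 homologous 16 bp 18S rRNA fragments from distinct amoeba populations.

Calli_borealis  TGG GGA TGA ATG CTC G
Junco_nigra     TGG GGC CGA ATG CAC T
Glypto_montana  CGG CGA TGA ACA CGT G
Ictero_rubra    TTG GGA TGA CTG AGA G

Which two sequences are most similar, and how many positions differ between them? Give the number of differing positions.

4

Pairwise Hamming distances:
  Calli_borealis vs Junco_nigra: 4
  Calli_borealis vs Glypto_montana: 6
  Calli_borealis vs Ictero_rubra: 5
  Junco_nigra vs Glypto_montana: 9
  Junco_nigra vs Ictero_rubra: 8
  Glypto_montana vs Ictero_rubra: 8
The smallest is 4, between Calli_borealis and Junco_nigra.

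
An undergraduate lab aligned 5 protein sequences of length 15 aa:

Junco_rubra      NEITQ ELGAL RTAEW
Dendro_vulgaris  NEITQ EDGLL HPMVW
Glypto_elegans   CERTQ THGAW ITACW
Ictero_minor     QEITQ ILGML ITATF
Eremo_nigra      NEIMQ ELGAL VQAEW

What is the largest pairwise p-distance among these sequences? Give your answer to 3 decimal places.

0.667

Pairwise Hamming distances:
  Junco_rubra vs Dendro_vulgaris: 6
  Junco_rubra vs Glypto_elegans: 7
  Junco_rubra vs Ictero_minor: 6
  Junco_rubra vs Eremo_nigra: 3
  Dendro_vulgaris vs Glypto_elegans: 10
  Dendro_vulgaris vs Ictero_minor: 9
  Dendro_vulgaris vs Eremo_nigra: 7
  Glypto_elegans vs Ictero_minor: 8
  Glypto_elegans vs Eremo_nigra: 9
  Ictero_minor vs Eremo_nigra: 8
The largest is 10 mismatches, between Dendro_vulgaris and Glypto_elegans; p = 10/15 = 0.667.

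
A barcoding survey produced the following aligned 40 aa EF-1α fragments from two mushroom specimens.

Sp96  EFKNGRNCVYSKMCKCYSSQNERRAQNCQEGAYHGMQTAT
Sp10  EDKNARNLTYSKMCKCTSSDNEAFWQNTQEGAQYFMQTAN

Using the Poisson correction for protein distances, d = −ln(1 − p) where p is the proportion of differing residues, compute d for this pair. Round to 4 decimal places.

0.4308

The sequences differ at positions 2 (F/D), 5 (G/A), 8 (C/L), 9 (V/T), 17 (Y/T), 20 (Q/D), 23 (R/A), 24 (R/F), 25 (A/W), 28 (C/T), 33 (Y/Q), 34 (H/Y), 35 (G/F), 40 (T/N).
p = 14/40 = 0.350000.
d = −ln(1 − 0.350000) = −ln(0.650000) = 0.4308.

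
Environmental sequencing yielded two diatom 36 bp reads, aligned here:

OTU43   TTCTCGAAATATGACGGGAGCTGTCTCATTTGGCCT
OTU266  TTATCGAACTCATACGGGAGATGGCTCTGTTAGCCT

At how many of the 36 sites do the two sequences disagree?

10

Differing sites — 3:C/A; 9:A/C; 11:A/C; 12:T/A; 13:G/T; 21:C/A; 24:T/G; 28:A/T; 29:T/G; 32:G/A.
That gives 10 mismatches out of 36 aligned sites, so the Hamming distance is 10.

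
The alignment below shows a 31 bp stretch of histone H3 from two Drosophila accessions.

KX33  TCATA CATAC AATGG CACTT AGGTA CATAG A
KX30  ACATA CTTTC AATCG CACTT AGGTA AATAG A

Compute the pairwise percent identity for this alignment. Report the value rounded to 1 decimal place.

83.9%

The sequences differ at positions 1 (T/A), 7 (A/T), 9 (A/T), 14 (G/C), 26 (C/A).
26 of the 31 sites match, so the percent identity is 26/31 × 100 = 83.9%.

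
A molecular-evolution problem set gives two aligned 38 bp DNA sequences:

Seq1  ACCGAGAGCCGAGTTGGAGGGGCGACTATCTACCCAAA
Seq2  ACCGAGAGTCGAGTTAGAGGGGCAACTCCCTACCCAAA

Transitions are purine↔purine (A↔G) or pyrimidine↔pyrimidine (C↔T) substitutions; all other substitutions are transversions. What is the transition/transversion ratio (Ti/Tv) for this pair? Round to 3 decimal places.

4.000

The sequences differ at positions 9 (C/T, transition), 16 (G/A, transition), 24 (G/A, transition), 28 (A/C, transversion), 29 (T/C, transition).
Of the 5 differences, 4 transitions and 1 transversion, so Ti/Tv = 4/1 = 4.000.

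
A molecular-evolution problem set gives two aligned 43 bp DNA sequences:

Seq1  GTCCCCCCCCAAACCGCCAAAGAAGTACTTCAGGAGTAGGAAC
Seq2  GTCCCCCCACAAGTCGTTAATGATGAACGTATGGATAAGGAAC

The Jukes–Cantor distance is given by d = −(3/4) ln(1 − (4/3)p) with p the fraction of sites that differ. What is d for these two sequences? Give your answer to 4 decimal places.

The sequences differ at positions 9 (C/A), 13 (A/G), 14 (C/T), 17 (C/T), 18 (C/T), 21 (A/T), 24 (A/T), 26 (T/A), 29 (T/G), 31 (C/A), 32 (A/T), 36 (G/T), 37 (T/A).
p = 13/43 = 0.302326.
d = −0.75 · ln(1 − (4/3)·0.302326) = −0.75 · ln(0.596899) = −0.75 · (-0.516007) = 0.3870.

0.3870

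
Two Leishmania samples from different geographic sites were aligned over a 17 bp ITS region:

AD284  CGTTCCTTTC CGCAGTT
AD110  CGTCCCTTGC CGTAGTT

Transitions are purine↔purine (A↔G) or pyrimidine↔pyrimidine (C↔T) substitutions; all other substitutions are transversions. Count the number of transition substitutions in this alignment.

2

The sequences differ at positions 4 (T/C, transition), 9 (T/G, transversion), 13 (C/T, transition).
Of the 3 differences, 2 transitions and 1 transversion, so the answer is 2.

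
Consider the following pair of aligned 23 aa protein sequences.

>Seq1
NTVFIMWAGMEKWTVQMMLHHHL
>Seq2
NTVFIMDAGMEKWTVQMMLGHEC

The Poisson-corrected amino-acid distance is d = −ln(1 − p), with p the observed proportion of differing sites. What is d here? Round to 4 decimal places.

0.1911

The sequences differ at positions 7 (W/D), 20 (H/G), 22 (H/E), 23 (L/C).
p = 4/23 = 0.173913.
d = −ln(1 − 0.173913) = −ln(0.826087) = 0.1911.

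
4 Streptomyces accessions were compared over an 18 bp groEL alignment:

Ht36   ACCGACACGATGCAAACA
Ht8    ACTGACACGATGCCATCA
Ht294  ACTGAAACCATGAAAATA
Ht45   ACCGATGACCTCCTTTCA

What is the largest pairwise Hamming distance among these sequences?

11

Pairwise Hamming distances:
  Ht36 vs Ht8: 3
  Ht36 vs Ht294: 5
  Ht36 vs Ht45: 9
  Ht8 vs Ht294: 6
  Ht8 vs Ht45: 9
  Ht294 vs Ht45: 11
The largest is 11, between Ht294 and Ht45.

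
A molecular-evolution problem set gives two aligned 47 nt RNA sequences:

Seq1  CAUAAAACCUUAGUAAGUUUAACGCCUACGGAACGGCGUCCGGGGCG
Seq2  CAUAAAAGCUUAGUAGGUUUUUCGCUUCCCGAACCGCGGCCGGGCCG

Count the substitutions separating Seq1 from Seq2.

10

Mismatches occur at site 8 (C→G), site 16 (A→G), site 21 (A→U), site 22 (A→U), site 26 (C→U), site 28 (A→C), site 30 (G→C), site 35 (G→C), site 39 (U→G), site 45 (G→C).
That gives 10 mismatches out of 47 aligned sites, so the Hamming distance is 10.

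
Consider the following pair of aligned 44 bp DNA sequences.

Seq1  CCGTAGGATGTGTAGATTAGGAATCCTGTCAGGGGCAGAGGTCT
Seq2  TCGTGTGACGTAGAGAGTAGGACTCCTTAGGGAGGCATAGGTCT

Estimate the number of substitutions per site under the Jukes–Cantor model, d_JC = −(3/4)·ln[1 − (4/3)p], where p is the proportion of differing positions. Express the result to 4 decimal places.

The sequences differ at positions 1 (C/T), 5 (A/G), 6 (G/T), 9 (T/C), 12 (G/A), 13 (T/G), 17 (T/G), 23 (A/C), 28 (G/T), 29 (T/A), 30 (C/G), 31 (A/G), 33 (G/A), 38 (G/T).
p = 14/44 = 0.318182.
d = −0.75 · ln(1 − (4/3)·0.318182) = −0.75 · ln(0.575757) = −0.75 · (-0.552070) = 0.4141.

0.4141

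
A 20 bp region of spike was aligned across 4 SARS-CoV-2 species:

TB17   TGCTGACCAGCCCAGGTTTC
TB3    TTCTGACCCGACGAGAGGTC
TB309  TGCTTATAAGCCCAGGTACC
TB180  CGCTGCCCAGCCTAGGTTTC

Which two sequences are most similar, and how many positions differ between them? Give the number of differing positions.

3

Pairwise Hamming distances:
  TB17 vs TB3: 7
  TB17 vs TB309: 5
  TB17 vs TB180: 3
  TB3 vs TB309: 11
  TB3 vs TB180: 9
  TB309 vs TB180: 8
The smallest is 3, between TB17 and TB180.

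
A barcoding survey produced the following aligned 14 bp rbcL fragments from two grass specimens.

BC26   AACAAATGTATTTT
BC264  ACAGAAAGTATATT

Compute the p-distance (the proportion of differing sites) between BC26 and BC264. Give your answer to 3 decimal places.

Differing sites — 2:A/C; 3:C/A; 4:A/G; 7:T/A; 12:T/A.
There are 5 differences over 14 sites, so p = 5/14 = 0.357.

0.357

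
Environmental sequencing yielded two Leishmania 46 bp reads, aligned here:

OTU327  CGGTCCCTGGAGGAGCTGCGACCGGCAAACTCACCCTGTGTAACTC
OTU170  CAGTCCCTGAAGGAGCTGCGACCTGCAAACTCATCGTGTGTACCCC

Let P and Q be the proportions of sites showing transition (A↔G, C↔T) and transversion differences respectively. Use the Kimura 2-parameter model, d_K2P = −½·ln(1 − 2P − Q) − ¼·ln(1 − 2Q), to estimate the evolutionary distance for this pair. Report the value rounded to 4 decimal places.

0.1716

Differing sites — 2:G/A (Ti); 10:G/A (Ti); 24:G/T (Tv); 34:C/T (Ti); 36:C/G (Tv); 43:A/C (Tv); 45:T/C (Ti).
Of the 7 differences, 4 transitions and 3 transversions over 46 sites: P = 4/46 = 0.086957, Q = 3/46 = 0.065217.
d = −0.5·ln(0.760869) − 0.25·ln(0.869566) = −0.5·(-0.273294) − 0.25·(-0.139761) = 0.1716.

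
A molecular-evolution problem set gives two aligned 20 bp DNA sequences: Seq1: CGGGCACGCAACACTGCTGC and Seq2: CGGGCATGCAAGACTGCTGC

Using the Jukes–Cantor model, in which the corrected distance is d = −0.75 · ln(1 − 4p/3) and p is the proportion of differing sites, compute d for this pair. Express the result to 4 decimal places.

Mismatches occur at site 7 (C→T), site 12 (C→G).
p = 2/20 = 0.100000.
d = −0.75 · ln(1 − (4/3)·0.100000) = −0.75 · ln(0.866667) = −0.75 · (-0.143100) = 0.1073.

0.1073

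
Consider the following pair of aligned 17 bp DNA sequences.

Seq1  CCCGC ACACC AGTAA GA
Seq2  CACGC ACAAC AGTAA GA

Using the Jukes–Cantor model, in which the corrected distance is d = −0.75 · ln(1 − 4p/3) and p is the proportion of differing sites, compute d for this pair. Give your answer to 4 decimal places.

Mismatches occur at site 2 (C→A), site 9 (C→A).
p = 2/17 = 0.117647.
d = −0.75 · ln(1 − (4/3)·0.117647) = −0.75 · ln(0.843137) = −0.75 · (-0.170626) = 0.1280.

0.1280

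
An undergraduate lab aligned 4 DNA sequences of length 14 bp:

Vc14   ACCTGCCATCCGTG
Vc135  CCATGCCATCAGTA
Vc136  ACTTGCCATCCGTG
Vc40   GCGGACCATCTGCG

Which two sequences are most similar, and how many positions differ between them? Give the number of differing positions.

1

Pairwise Hamming distances:
  Vc14 vs Vc135: 4
  Vc14 vs Vc136: 1
  Vc14 vs Vc40: 6
  Vc135 vs Vc136: 4
  Vc135 vs Vc40: 7
  Vc136 vs Vc40: 6
The smallest is 1, between Vc14 and Vc136.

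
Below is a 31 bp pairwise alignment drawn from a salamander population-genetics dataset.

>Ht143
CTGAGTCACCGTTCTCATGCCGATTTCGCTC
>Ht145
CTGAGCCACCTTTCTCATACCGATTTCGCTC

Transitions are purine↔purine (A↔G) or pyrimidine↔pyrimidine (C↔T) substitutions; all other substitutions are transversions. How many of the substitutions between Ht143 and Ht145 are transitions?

2

Differing sites — 6:T/C (Ti); 11:G/T (Tv); 19:G/A (Ti).
Of the 3 differences, 2 transitions and 1 transversion, so the answer is 2.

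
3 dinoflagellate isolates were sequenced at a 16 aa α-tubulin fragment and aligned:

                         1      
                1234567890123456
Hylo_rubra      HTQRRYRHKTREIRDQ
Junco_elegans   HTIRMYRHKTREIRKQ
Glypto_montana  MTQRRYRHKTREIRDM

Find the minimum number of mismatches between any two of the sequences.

2

Pairwise Hamming distances:
  Hylo_rubra vs Junco_elegans: 3
  Hylo_rubra vs Glypto_montana: 2
  Junco_elegans vs Glypto_montana: 5
The smallest is 2, between Hylo_rubra and Glypto_montana.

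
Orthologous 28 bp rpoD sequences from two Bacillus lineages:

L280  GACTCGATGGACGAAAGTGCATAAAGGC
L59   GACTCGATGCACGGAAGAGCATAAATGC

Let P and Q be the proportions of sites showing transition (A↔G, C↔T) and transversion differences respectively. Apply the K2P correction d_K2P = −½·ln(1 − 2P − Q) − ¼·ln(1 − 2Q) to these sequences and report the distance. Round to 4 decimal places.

0.1586

Differing sites — 10:G/C (Tv); 14:A/G (Ti); 18:T/A (Tv); 26:G/T (Tv).
Of the 4 differences, 1 transition and 3 transversions over 28 sites: P = 1/28 = 0.035714, Q = 3/28 = 0.107143.
d = −0.5·ln(0.821429) − 0.25·ln(0.785714) = −0.5·(-0.196710) − 0.25·(-0.241162) = 0.1586.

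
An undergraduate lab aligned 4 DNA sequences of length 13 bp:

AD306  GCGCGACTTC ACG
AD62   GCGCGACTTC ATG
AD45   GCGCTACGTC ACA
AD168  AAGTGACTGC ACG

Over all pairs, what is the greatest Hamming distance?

Pairwise Hamming distances:
  AD306 vs AD62: 1
  AD306 vs AD45: 3
  AD306 vs AD168: 4
  AD62 vs AD45: 4
  AD62 vs AD168: 5
  AD45 vs AD168: 7
The largest is 7, between AD45 and AD168.

7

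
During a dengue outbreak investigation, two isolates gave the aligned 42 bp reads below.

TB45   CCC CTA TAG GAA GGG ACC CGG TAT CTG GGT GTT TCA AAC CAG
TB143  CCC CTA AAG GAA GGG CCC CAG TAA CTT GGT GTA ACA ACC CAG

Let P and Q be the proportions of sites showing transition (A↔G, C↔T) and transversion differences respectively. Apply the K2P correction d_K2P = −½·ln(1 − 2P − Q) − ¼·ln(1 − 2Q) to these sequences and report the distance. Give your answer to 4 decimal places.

The sequences differ at positions 7 (T/A, transversion), 16 (A/C, transversion), 20 (G/A, transition), 24 (T/A, transversion), 27 (G/T, transversion), 33 (T/A, transversion), 34 (T/A, transversion), 38 (A/C, transversion).
Of the 8 differences, 1 transition and 7 transversions over 42 sites: P = 1/42 = 0.023810, Q = 7/42 = 0.166667.
d = −0.5·ln(0.785713) − 0.25·ln(0.666666) = −0.5·(-0.241164) − 0.25·(-0.405466) = 0.2219.

0.2219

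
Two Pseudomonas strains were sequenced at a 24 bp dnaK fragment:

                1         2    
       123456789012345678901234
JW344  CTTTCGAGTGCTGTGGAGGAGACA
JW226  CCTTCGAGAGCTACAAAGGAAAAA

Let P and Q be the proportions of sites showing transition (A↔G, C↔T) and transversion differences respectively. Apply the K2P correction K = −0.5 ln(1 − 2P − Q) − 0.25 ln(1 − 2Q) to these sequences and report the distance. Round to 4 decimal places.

Mismatches occur at site 2 (T→C, transition), site 9 (T→A, transversion), site 13 (G→A, transition), site 14 (T→C, transition), site 15 (G→A, transition), site 16 (G→A, transition), site 21 (G→A, transition), site 23 (C→A, transversion).
Of the 8 differences, 6 transitions and 2 transversions over 24 sites: P = 6/24 = 0.250000, Q = 2/24 = 0.083333.
d = −0.5·ln(0.416667) − 0.25·ln(0.833334) = −0.5·(-0.875468) − 0.25·(-0.182321) = 0.4833.

0.4833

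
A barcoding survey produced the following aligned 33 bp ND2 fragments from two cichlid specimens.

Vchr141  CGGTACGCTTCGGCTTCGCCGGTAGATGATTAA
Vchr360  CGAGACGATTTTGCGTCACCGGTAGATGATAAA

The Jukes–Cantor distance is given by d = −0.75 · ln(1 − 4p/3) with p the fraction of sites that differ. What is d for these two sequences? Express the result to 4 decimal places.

The sequences differ at positions 3 (G/A), 4 (T/G), 8 (C/A), 11 (C/T), 12 (G/T), 15 (T/G), 18 (G/A), 31 (T/A).
p = 8/33 = 0.242424.
d = −0.75 · ln(1 − (4/3)·0.242424) = −0.75 · ln(0.676768) = −0.75 · (-0.390427) = 0.2928.

0.2928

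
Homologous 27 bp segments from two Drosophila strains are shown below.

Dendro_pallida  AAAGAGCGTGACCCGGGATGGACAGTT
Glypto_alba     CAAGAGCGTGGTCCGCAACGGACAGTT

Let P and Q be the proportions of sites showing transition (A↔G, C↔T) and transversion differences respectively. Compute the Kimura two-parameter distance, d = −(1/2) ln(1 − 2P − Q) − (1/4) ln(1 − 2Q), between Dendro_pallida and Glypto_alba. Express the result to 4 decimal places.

0.2714

Mismatches occur at site 1 (A/C, transversion), site 11 (A/G, transition), site 12 (C/T, transition), site 16 (G/C, transversion), site 17 (G/A, transition), site 19 (T/C, transition).
Of the 6 differences, 4 transitions and 2 transversions over 27 sites: P = 4/27 = 0.148148, Q = 2/27 = 0.074074.
d = −0.5·ln(0.629630) − 0.25·ln(0.851852) = −0.5·(-0.462623) − 0.25·(-0.160342) = 0.2714.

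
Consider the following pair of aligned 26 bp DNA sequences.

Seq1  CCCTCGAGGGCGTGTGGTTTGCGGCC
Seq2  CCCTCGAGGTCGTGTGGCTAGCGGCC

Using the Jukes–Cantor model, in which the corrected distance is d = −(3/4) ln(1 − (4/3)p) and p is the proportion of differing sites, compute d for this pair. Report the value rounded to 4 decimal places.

The sequences differ at positions 10 (G/T), 18 (T/C), 20 (T/A).
p = 3/26 = 0.115385.
d = −0.75 · ln(1 − (4/3)·0.115385) = −0.75 · ln(0.846153) = −0.75 · (-0.167055) = 0.1253.

0.1253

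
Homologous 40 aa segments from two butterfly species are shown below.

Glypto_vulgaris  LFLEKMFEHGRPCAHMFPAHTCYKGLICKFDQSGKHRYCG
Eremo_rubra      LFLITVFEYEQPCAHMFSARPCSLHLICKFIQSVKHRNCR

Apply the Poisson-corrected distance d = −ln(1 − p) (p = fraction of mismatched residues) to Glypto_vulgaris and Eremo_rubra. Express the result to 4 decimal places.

Differing sites — 4:E/I; 5:K/T; 6:M/V; 9:H/Y; 10:G/E; 11:R/Q; 18:P/S; 20:H/R; 21:T/P; 23:Y/S; 24:K/L; 25:G/H; 31:D/I; 34:G/V; 38:Y/N; 40:G/R.
p = 16/40 = 0.400000.
d = −ln(1 − 0.400000) = −ln(0.600000) = 0.5108.

0.5108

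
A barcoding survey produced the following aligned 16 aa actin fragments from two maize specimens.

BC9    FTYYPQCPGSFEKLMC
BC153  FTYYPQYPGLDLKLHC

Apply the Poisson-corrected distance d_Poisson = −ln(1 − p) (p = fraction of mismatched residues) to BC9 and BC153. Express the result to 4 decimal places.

0.3747

The sequences differ at positions 7 (C/Y), 10 (S/L), 11 (F/D), 12 (E/L), 15 (M/H).
p = 5/16 = 0.312500.
d = −ln(1 − 0.312500) = −ln(0.687500) = 0.3747.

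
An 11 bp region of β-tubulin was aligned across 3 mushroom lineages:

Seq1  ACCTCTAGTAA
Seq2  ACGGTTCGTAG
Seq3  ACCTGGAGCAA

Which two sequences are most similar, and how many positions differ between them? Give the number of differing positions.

3

Pairwise Hamming distances:
  Seq1 vs Seq2: 5
  Seq1 vs Seq3: 3
  Seq2 vs Seq3: 7
The smallest is 3, between Seq1 and Seq3.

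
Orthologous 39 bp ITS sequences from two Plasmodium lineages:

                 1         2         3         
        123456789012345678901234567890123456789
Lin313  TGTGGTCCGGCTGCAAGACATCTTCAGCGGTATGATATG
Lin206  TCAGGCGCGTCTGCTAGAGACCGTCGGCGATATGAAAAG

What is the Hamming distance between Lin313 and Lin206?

The sequences differ at positions 2 (G/C), 3 (T/A), 6 (T/C), 7 (C/G), 10 (G/T), 15 (A/T), 19 (C/G), 21 (T/C), 23 (T/G), 26 (A/G), 30 (G/A), 36 (T/A), 38 (T/A).
That gives 13 mismatches out of 39 aligned sites, so the Hamming distance is 13.

13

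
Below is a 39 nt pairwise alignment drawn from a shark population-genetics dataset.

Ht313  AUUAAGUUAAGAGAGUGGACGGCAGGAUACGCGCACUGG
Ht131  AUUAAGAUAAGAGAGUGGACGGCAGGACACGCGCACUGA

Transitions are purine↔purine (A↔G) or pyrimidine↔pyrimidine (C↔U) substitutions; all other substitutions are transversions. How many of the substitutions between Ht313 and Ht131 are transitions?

2

Mismatches occur at site 7 (U↔A, transversion), site 28 (U↔C, transition), site 39 (G↔A, transition).
Of the 3 differences, 2 transitions and 1 transversion, so the answer is 2.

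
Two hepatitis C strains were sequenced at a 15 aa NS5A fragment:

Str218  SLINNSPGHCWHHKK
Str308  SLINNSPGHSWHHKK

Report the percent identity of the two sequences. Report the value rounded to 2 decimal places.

The sequences differ at position 10 (C/S).
14 of the 15 sites match, so the percent identity is 14/15 × 100 = 93.33%.

93.33%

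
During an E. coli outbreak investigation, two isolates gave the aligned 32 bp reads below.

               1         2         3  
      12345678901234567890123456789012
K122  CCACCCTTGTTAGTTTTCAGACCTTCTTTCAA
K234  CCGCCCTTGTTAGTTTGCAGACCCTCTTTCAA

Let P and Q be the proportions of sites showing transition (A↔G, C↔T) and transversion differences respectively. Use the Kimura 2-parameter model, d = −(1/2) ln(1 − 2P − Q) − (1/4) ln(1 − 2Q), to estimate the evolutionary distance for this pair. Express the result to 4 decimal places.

0.1011

The sequences differ at positions 3 (A/G, transition), 17 (T/G, transversion), 24 (T/C, transition).
Of the 3 differences, 2 transitions and 1 transversion over 32 sites: P = 2/32 = 0.062500, Q = 1/32 = 0.031250.
d = −0.5·ln(0.843750) − 0.25·ln(0.937500) = −0.5·(-0.169899) − 0.25·(-0.064539) = 0.1011.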